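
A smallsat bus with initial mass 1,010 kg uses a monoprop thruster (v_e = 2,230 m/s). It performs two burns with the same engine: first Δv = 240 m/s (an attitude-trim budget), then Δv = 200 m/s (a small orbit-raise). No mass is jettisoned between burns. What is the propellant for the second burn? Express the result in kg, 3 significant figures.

After the first burn: m = 1010 × exp(−240/2230.0) = 1010 × 0.89797 = 906.95 kg.
After the second burn: m = 906.95 × exp(−200/2230.0) = 906.95 × 0.91422 = 829.152 kg.
Second-burn propellant = 906.95 − 829.152 = 77.798 kg.

propellant for the second burn ≈ 77.8 kg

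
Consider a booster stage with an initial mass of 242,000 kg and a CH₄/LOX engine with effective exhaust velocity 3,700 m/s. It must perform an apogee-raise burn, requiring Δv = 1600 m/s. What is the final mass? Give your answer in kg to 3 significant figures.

m₀/m_f = exp(Δv / v_e) = exp(1600 / 3700.0) = exp(0.4324) = 1.5410.
m_f = m₀ / 1.5410 = 242,000 / 1.5410 = 157,041 kg.

final mass ≈ 157000 kg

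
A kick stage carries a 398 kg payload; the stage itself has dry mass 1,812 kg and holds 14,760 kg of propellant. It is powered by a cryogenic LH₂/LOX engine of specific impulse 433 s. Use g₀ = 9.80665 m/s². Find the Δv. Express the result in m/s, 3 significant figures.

Δv ≈ 8660 m/s

v_e = Isp · g₀ = 433 × 9.80665 = 4246.3 m/s.
m₀ = payload + dry + propellant = 398 + 1,812 + 14,760 = 16,970 kg.
m_f = payload + dry = 398 + 1,812 = 2,210 kg.
Δv = v_e · ln(m₀/m_f) = 4246.3 × ln(7.679) = 4246.3 × 2.0385 ≈ 8655.8 m/s.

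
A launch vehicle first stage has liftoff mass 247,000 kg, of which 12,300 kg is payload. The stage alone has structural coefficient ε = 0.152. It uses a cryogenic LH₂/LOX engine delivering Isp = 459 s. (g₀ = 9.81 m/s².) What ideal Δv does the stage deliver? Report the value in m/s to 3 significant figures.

Δv ≈ 7380 m/s

Stage wet mass = m₀ − payload = 247,000 − 12,300 = 234,700 kg.
Stage dry mass = ε × stage wet mass = 0.152 × 234,700 = 35,674.4 kg.
Burnout mass m_f = stage dry + payload = 35,674.4 + 12,300 = 47,974.4 kg.
v_e = Isp · g₀ = 459 × 9.81 = 4502.8 m/s.
Rocket equation: Δv = v_e · ln(247,000/47,974.4) = 4502.8 × ln(5.149) = 4502.8 × 1.6387 ≈ 7379 m/s.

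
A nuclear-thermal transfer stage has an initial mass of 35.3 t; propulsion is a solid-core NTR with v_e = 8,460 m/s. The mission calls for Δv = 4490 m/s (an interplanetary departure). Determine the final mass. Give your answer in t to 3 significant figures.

By the Tsiolkovsky rocket equation, m₀/m_f = exp(Δv / v_e) = exp(4490 / 8460.0) = exp(0.5307) = 1.7002.
m_f = m₀ / 1.7002 = 35.3 / 1.7002 = 20.7623 t.

final mass ≈ 20.8 t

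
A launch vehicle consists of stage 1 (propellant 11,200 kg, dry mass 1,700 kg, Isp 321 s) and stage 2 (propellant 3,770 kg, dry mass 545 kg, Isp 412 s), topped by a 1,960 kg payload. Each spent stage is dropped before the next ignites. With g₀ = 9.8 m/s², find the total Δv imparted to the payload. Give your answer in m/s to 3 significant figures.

Δv ≈ 6470 m/s

Ignition mass of stage 1 = 11,200+1,700 + 3,770+545 + 1,960 = 19,175 kg.
Stage 1: m₀ = 19,175 kg, m_f = 19,175 − 11,200 = 7,975 kg; Δv = 321×9.8×ln(2.404) = 3145.8×0.8773 ≈ 2760 m/s.
Stage 2: m₀ = 6,275 kg, m_f = 6,275 − 3,770 = 2,505 kg; Δv = 412×9.8×ln(2.505) = 4037.6×0.9183 ≈ 3708 m/s.
Total Δv = 2760 + 3708 = 6468 m/s.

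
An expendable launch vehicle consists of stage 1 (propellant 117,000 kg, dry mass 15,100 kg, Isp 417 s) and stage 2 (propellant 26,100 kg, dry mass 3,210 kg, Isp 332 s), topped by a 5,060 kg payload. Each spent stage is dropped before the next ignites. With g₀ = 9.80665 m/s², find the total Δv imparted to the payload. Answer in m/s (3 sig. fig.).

Ignition mass of stage 1 = 117,000+15,100 + 26,100+3,210 + 5,060 = 166,470 kg.
Stage 1: m₀ = 166,470 kg, m_f = 166,470 − 117,000 = 49,470 kg; Δv = 417×9.80665×ln(3.365) = 4089.4×1.2134 ≈ 4962 m/s.
Stage 2: m₀ = 34,370 kg, m_f = 34,370 − 26,100 = 8,270 kg; Δv = 332×9.80665×ln(4.156) = 3255.8×1.4245 ≈ 4638 m/s.
Total Δv = 4962 + 4638 = 9600 m/s.

Δv ≈ 9600 m/s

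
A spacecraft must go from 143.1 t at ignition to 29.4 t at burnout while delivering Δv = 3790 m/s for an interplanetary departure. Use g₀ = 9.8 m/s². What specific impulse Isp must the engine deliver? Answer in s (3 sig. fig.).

Isp ≈ 244 s

ln(m₀/m_f) = ln(143100/29400) = ln(4.867) = 1.5825.
v_e = Δv / ln(m₀/m_f) = 3790 / 1.5825 = 2394.9 m/s.
Isp = v_e / g₀ = 2394.9 / 9.8 = 244.4 s.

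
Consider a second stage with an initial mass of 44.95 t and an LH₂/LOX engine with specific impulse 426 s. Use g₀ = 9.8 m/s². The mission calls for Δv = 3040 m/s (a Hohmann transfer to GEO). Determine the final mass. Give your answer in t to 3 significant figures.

v_e = Isp · g₀ = 426 × 9.8 = 4174.8 m/s.
Using Δv = v_e ln(m₀/m_f): m₀/m_f = exp(Δv / v_e) = exp(3040 / 4174.8) = exp(0.7282) = 2.0713.
m_f = m₀ / 2.0713 = 44.95 / 2.0713 = 21.7013 t.

final mass ≈ 21.7 t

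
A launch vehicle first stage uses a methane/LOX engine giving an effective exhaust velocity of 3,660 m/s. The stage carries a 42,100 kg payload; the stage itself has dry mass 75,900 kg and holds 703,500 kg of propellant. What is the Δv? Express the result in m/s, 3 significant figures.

m₀ = payload + dry + propellant = 42,100 + 75,900 + 703,500 = 821,500 kg.
m_f = payload + dry = 42,100 + 75,900 = 118,000 kg.
Rocket equation: Δv = v_e · ln(m₀/m_f) = 3660.0 × ln(6.962) = 3660.0 × 1.9404 ≈ 7102.0 m/s.

Δv ≈ 7100 m/s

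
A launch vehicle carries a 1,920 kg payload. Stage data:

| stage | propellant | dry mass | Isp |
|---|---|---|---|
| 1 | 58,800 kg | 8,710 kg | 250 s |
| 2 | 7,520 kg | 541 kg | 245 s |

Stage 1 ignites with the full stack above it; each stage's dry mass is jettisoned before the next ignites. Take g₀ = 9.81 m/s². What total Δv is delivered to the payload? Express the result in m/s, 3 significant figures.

Ignition mass of stage 1 = 58,800+8,710 + 7,520+541 + 1,920 = 77,491 kg.
Stage 1: m₀ = 77,491 kg, m_f = 77,491 − 58,800 = 18,691 kg; Δv = 250×9.81×ln(4.146) = 2452.5×1.4221 ≈ 3488 m/s.
Stage 2: m₀ = 9,981 kg, m_f = 9,981 − 7,520 = 2,461 kg; Δv = 245×9.81×ln(4.056) = 2403.5×1.4001 ≈ 3365 m/s.
Total Δv = 3488 + 3365 = 6853 m/s.

Δv ≈ 6850 m/s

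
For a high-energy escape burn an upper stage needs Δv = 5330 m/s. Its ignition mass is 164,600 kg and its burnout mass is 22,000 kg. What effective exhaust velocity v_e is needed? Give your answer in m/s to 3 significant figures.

v_e ≈ 2650 m/s

ln(m₀/m_f) = ln(164600/22000) = ln(7.482) = 2.0125.
By the Tsiolkovsky rocket equation, v_e = Δv / ln(m₀/m_f) = 5330 / 2.0125 = 2648.5 m/s.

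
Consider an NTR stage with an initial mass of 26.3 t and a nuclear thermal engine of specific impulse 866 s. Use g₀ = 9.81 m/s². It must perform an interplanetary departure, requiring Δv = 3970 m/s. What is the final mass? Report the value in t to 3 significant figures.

final mass ≈ 16.5 t

v_e = Isp · g₀ = 866 × 9.81 = 8495.5 m/s.
From the ideal rocket equation, m₀/m_f = exp(Δv / v_e) = exp(3970 / 8495.5) = exp(0.4673) = 1.5957.
m_f = m₀ / 1.5957 = 26.3 / 1.5957 = 16.4818 t.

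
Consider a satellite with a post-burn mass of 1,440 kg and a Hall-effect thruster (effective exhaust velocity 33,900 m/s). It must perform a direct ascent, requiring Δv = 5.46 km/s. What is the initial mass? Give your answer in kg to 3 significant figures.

initial mass ≈ 1690 kg

m₀/m_f = exp(Δv / v_e) = exp(5460 / 33900.0) = exp(0.1611) = 1.1748.
m₀ = m_f × 1.1748 = 1,440 × 1.1748 = 1,691.71 kg.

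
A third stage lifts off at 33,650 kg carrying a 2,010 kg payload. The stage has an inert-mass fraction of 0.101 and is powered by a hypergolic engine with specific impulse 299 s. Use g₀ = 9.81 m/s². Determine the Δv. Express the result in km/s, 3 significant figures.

Δv ≈ 5.47 km/s

Stage wet mass = m₀ − payload = 33,650 − 2,010 = 31,640 kg.
Stage dry mass = ε × stage wet mass = 0.101 × 31,640 = 3,195.64 kg.
Burnout mass m_f = stage dry + payload = 3,195.64 + 2,010 = 5,205.64 kg.
v_e = Isp · g₀ = 299 × 9.81 = 2933.2 m/s.
From the ideal rocket equation, Δv = v_e · ln(33,650/5,205.64) = 2933.2 × ln(6.464) = 2933.2 × 1.8663 ≈ 5474 m/s.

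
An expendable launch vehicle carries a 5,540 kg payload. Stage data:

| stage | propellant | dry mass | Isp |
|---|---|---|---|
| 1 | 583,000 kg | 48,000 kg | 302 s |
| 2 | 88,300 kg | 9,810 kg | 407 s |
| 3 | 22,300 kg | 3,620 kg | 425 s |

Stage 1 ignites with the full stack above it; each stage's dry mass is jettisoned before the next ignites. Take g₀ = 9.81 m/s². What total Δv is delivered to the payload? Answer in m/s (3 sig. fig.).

Ignition mass of stage 1 = 583,000+48,000 + 88,300+9,810 + 22,300+3,620 + 5,540 = 760,570 kg.
Stage 1: m₀ = 760,570 kg, m_f = 760,570 − 583,000 = 177,570 kg; Δv = 302×9.81×ln(4.283) = 2962.6×1.4547 ≈ 4310 m/s.
Stage 2: m₀ = 129,570 kg, m_f = 129,570 − 88,300 = 41,270 kg; Δv = 407×9.81×ln(3.14) = 3992.7×1.1441 ≈ 4568 m/s.
Stage 3: m₀ = 31,460 kg, m_f = 31,460 − 22,300 = 9,160 kg; Δv = 425×9.81×ln(3.434) = 4169.2×1.2339 ≈ 5144 m/s.
Total Δv = 4310 + 4568 + 5144 = 14022 m/s.

Δv ≈ 14000 m/s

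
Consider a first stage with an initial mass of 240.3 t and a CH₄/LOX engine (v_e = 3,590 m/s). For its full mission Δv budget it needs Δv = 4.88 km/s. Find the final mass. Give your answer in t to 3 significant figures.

final mass ≈ 61.7 t

m₀/m_f = exp(Δv / v_e) = exp(4880 / 3590.0) = exp(1.3593) = 3.8936.
m_f = m₀ / 3.8936 = 240.3 / 3.8936 = 61.7167 t.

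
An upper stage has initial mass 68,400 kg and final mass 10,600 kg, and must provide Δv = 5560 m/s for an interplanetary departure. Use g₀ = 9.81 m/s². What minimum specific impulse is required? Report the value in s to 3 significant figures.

Isp ≈ 304 s

ln(m₀/m_f) = ln(68400/10600) = ln(6.453) = 1.8645.
v_e = Δv / ln(m₀/m_f) = 5560 / 1.8645 = 2982.0 m/s.
Isp = v_e / g₀ = 2982.0 / 9.81 = 304.0 s.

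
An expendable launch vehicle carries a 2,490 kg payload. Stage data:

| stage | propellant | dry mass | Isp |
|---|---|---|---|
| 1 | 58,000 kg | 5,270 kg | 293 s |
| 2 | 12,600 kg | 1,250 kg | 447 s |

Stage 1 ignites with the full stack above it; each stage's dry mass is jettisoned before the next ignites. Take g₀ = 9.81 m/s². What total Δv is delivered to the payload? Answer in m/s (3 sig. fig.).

Δv ≈ 10200 m/s

Ignition mass of stage 1 = 58,000+5,270 + 12,600+1,250 + 2,490 = 79,610 kg.
Stage 1: m₀ = 79,610 kg, m_f = 79,610 − 58,000 = 21,610 kg; Δv = 293×9.81×ln(3.684) = 2874.3×1.3040 ≈ 3748 m/s.
Stage 2: m₀ = 16,340 kg, m_f = 16,340 − 12,600 = 3,740 kg; Δv = 447×9.81×ln(4.369) = 4385.1×1.4745 ≈ 6466 m/s.
Total Δv = 3748 + 6466 = 10214 m/s.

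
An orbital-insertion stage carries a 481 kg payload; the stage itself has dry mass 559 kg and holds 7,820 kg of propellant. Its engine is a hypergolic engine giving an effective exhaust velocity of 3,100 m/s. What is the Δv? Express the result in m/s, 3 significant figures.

m₀ = payload + dry + propellant = 481 + 559 + 7,820 = 8,860 kg.
m_f = payload + dry = 481 + 559 = 1,040 kg.
By the Tsiolkovsky rocket equation, Δv = v_e · ln(m₀/m_f) = 3100.0 × ln(8.519) = 3100.0 × 2.1423 ≈ 6641.2 m/s.

Δv ≈ 6640 m/s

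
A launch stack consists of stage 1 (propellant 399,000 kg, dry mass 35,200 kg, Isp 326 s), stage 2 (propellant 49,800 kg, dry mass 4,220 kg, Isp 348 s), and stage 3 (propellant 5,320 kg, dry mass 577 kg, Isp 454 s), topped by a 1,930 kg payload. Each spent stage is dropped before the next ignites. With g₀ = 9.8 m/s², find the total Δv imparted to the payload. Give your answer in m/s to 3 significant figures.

Ignition mass of stage 1 = 399,000+35,200 + 49,800+4,220 + 5,320+577 + 1,930 = 496,047 kg.
Stage 1: m₀ = 496,047 kg, m_f = 496,047 − 399,000 = 97,047 kg; Δv = 326×9.8×ln(5.111) = 3194.8×1.6315 ≈ 5212 m/s.
Stage 2: m₀ = 61,847 kg, m_f = 61,847 − 49,800 = 12,047 kg; Δv = 348×9.8×ln(5.134) = 3410.4×1.6358 ≈ 5579 m/s.
Stage 3: m₀ = 7,827 kg, m_f = 7,827 − 5,320 = 2,507 kg; Δv = 454×9.8×ln(3.122) = 4449.2×1.1385 ≈ 5065 m/s.
Total Δv = 5212 + 5579 + 5065 = 15856 m/s.

Δv ≈ 15900 m/s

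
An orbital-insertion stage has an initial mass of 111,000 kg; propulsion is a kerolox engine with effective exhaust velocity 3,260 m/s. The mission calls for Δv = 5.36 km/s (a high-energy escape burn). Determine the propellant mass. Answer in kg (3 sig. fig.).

By the Tsiolkovsky rocket equation, m₀/m_f = exp(Δv / v_e) = exp(5360 / 3260.0) = exp(1.6442) = 5.1767.
m_f = 111,000 / 5.1767 = 21,442.2 kg, so propellant = m₀ − m_f = 111,000 − 21,442.2 = 89,557.8 kg.

propellant mass ≈ 89600 kg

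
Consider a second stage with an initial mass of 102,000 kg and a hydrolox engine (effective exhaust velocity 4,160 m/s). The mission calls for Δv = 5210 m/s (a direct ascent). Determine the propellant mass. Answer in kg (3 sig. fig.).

Using Δv = v_e ln(m₀/m_f): m₀/m_f = exp(Δv / v_e) = exp(5210 / 4160.0) = exp(1.2524) = 3.4987.
m_f = 102,000 / 3.4987 = 29,153.7 kg, so propellant = m₀ − m_f = 102,000 − 29,153.7 = 72,846.3 kg.

propellant mass ≈ 72800 kg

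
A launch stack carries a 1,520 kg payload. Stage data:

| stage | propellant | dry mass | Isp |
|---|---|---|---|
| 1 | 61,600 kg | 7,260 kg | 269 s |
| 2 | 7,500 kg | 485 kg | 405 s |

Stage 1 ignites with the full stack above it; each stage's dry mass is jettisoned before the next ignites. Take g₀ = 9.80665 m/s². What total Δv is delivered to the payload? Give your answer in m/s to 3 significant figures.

Δv ≈ 10200 m/s

Ignition mass of stage 1 = 61,600+7,260 + 7,500+485 + 1,520 = 78,365 kg.
Stage 1: m₀ = 78,365 kg, m_f = 78,365 − 61,600 = 16,765 kg; Δv = 269×9.80665×ln(4.674) = 2638.0×1.5421 ≈ 4068 m/s.
Stage 2: m₀ = 9,505 kg, m_f = 9,505 − 7,500 = 2,005 kg; Δv = 405×9.80665×ln(4.741) = 3971.7×1.5562 ≈ 6181 m/s.
Total Δv = 4068 + 6181 = 10249 m/s.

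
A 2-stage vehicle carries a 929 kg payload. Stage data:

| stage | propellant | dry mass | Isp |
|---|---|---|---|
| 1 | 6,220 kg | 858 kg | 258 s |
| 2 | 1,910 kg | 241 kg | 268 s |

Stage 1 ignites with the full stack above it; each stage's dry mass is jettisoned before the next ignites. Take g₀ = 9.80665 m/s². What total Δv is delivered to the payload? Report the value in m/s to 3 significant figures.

Ignition mass of stage 1 = 6,220+858 + 1,910+241 + 929 = 10,158 kg.
Stage 1: m₀ = 10,158 kg, m_f = 10,158 − 6,220 = 3,938 kg; Δv = 258×9.80665×ln(2.579) = 2530.1×0.9476 ≈ 2398 m/s.
Stage 2: m₀ = 3,080 kg, m_f = 3,080 − 1,910 = 1,170 kg; Δv = 268×9.80665×ln(2.632) = 2628.2×0.9679 ≈ 2544 m/s.
Total Δv = 2398 + 2544 = 4942 m/s.

Δv ≈ 4940 m/s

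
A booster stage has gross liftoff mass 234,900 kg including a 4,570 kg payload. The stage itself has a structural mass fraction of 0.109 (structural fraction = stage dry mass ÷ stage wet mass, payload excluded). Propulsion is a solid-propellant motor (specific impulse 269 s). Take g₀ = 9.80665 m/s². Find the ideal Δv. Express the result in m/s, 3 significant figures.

Δv ≈ 5460 m/s

Stage wet mass = m₀ − payload = 234,900 − 4,570 = 230,330 kg.
Stage dry mass = ε × stage wet mass = 0.109 × 230,330 = 25,106 kg.
Burnout mass m_f = stage dry + payload = 25,106 + 4,570 = 29,676 kg.
v_e = Isp · g₀ = 269 × 9.80665 = 2638.0 m/s.
Δv = v_e · ln(234,900/29,676) = 2638.0 × ln(7.915) = 2638.0 × 2.0688 ≈ 5458 m/s.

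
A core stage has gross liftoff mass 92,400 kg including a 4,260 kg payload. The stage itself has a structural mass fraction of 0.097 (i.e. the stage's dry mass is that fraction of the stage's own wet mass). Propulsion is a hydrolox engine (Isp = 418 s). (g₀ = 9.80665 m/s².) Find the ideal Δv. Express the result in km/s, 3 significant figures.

Stage wet mass = m₀ − payload = 92,400 − 4,260 = 88,140 kg.
Stage dry mass = ε × stage wet mass = 0.097 × 88,140 = 8,549.58 kg.
Burnout mass m_f = stage dry + payload = 8,549.58 + 4,260 = 12,809.58 kg.
v_e = Isp · g₀ = 418 × 9.80665 = 4099.2 m/s.
From the ideal rocket equation, Δv = v_e · ln(92,400/12,809.58) = 4099.2 × ln(7.213) = 4099.2 × 1.9759 ≈ 8100 m/s.

Δv ≈ 8.10 km/s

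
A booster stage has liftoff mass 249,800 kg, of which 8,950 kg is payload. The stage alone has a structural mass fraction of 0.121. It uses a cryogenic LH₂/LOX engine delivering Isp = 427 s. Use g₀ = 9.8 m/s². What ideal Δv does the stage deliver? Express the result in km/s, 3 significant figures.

Δv ≈ 7.87 km/s

Stage wet mass = m₀ − payload = 249,800 − 8,950 = 240,850 kg.
Stage dry mass = ε × stage wet mass = 0.121 × 240,850 = 29,142.9 kg.
Burnout mass m_f = stage dry + payload = 29,142.9 + 8,950 = 38,092.9 kg.
v_e = Isp · g₀ = 427 × 9.8 = 4184.6 m/s.
Δv = v_e · ln(249,800/38,092.9) = 4184.6 × ln(6.558) = 4184.6 × 1.8806 ≈ 7870 m/s.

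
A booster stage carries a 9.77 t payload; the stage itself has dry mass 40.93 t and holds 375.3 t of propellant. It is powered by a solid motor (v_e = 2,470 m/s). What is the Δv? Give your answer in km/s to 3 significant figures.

m₀ = payload + dry + propellant = 9.77 + 40.93 + 375.3 = 426 t.
m_f = payload + dry = 9.77 + 40.93 = 50.7 t.
Rocket equation: Δv = v_e · ln(m₀/m_f) = 2470.0 × ln(8.402) = 2470.0 × 2.1285 ≈ 5257.4 m/s.

Δv ≈ 5.26 km/s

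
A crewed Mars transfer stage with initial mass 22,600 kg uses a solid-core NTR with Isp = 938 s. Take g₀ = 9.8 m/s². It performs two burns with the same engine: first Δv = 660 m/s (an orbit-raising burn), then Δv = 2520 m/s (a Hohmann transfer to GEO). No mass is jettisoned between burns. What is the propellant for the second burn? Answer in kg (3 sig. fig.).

propellant for the second burn ≈ 5040 kg

v_e = Isp · g₀ = 938 × 9.8 = 9192.4 m/s.
After the first burn: m = 22600 × exp(−660/9192.4) = 22600 × 0.93072 = 21,034.3 kg.
After the second burn: m = 21,034.3 × exp(−2520/9192.4) = 21,034.3 × 0.76023 = 15,990.9 kg.
Second-burn propellant = 21,034.3 − 15,990.9 = 5,043.4 kg.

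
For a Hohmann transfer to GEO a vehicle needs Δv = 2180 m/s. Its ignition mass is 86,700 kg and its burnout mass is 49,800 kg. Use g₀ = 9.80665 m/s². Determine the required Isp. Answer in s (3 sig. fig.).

ln(m₀/m_f) = ln(86700/49800) = ln(1.741) = 0.5544.
Using Δv = v_e ln(m₀/m_f): v_e = Δv / ln(m₀/m_f) = 2180 / 0.5544 = 3931.9 m/s.
Isp = v_e / g₀ = 3931.9 / 9.80665 = 400.9 s.

Isp ≈ 401 s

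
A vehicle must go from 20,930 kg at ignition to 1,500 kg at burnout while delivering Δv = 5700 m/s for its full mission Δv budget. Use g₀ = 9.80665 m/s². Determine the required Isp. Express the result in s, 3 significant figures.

Isp ≈ 221 s

ln(m₀/m_f) = ln(20930/1500) = ln(13.95) = 2.6357.
v_e = Δv / ln(m₀/m_f) = 5700 / 2.6357 = 2162.6 m/s.
Isp = v_e / g₀ = 2162.6 / 9.80665 = 220.5 s.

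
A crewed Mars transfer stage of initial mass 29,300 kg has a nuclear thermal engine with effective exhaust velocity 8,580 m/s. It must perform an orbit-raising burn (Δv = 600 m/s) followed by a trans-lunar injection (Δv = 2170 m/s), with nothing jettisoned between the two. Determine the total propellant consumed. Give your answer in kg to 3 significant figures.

After the first burn: m = 29300 × exp(−600/8580.0) = 29300 × 0.93246 = 27,321.1 kg.
After the second burn: m = 27,321.1 × exp(−2170/8580.0) = 27,321.1 × 0.77653 = 21,215.7 kg.
Total propellant = m₀ − m_final = 29300 − 21,215.7 = 8,084.3 kg.

total propellant consumed ≈ 8080 kg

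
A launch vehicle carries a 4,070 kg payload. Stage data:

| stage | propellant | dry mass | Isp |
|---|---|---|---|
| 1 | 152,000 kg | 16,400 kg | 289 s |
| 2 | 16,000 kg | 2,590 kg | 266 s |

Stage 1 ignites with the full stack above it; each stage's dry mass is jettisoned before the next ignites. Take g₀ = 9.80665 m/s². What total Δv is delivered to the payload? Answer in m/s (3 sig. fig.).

Δv ≈ 7690 m/s

Ignition mass of stage 1 = 152,000+16,400 + 16,000+2,590 + 4,070 = 191,060 kg.
Stage 1: m₀ = 191,060 kg, m_f = 191,060 − 152,000 = 39,060 kg; Δv = 289×9.80665×ln(4.891) = 2834.1×1.5875 ≈ 4499 m/s.
Stage 2: m₀ = 22,660 kg, m_f = 22,660 − 16,000 = 6,660 kg; Δv = 266×9.80665×ln(3.402) = 2608.6×1.2245 ≈ 3194 m/s.
Total Δv = 4499 + 3194 = 7693 m/s.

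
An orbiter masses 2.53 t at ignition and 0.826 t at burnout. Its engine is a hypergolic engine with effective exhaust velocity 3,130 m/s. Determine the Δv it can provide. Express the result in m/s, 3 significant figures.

Δv ≈ 3500 m/s

Δv = v_e · ln(m₀/m_f) = 3130.0 × ln(3.063) = 3130.0 × 1.1194 ≈ 3503.7 m/s.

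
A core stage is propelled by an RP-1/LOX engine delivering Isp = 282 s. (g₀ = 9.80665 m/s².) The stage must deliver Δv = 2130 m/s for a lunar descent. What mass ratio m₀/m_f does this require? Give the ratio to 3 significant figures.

v_e = Isp · g₀ = 282 × 9.80665 = 2765.5 m/s.
Using Δv = v_e ln(m₀/m_f): m₀/m_f = exp(Δv / v_e) = exp(2130 / 2765.5) = exp(0.7702) = 2.1602.

mass ratio ≈ 2.16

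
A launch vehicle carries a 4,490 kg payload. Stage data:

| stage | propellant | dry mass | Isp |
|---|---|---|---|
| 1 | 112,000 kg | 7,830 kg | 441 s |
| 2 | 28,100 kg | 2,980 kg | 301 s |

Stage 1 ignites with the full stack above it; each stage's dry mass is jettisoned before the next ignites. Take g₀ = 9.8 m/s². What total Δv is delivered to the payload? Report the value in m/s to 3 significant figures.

Ignition mass of stage 1 = 112,000+7,830 + 28,100+2,980 + 4,490 = 155,400 kg.
Stage 1: m₀ = 155,400 kg, m_f = 155,400 − 112,000 = 43,400 kg; Δv = 441×9.8×ln(3.581) = 4321.8×1.2755 ≈ 5513 m/s.
Stage 2: m₀ = 35,570 kg, m_f = 35,570 − 28,100 = 7,470 kg; Δv = 301×9.8×ln(4.762) = 2949.8×1.5606 ≈ 4603 m/s.
Total Δv = 5513 + 4603 = 10116 m/s.

Δv ≈ 10100 m/s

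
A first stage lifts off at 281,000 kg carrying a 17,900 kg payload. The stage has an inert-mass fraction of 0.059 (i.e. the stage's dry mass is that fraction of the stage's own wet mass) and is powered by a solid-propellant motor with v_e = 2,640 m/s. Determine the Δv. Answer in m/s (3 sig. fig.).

Stage wet mass = m₀ − payload = 281,000 − 17,900 = 263,100 kg.
Stage dry mass = ε × stage wet mass = 0.059 × 263,100 = 15,522.9 kg.
Burnout mass m_f = stage dry + payload = 15,522.9 + 17,900 = 33,422.9 kg.
By the Tsiolkovsky rocket equation, Δv = v_e · ln(281,000/33,422.9) = 2640.0 × ln(8.407) = 2640.0 × 2.1291 ≈ 5621 m/s.

Δv ≈ 5620 m/s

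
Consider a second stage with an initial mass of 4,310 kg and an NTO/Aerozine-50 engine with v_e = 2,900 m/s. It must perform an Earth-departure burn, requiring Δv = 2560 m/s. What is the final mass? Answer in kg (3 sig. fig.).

final mass ≈ 1780 kg

Using Δv = v_e ln(m₀/m_f): m₀/m_f = exp(Δv / v_e) = exp(2560 / 2900.0) = exp(0.8828) = 2.4176.
m_f = m₀ / 2.4176 = 4,310 / 2.4176 = 1,782.76 kg.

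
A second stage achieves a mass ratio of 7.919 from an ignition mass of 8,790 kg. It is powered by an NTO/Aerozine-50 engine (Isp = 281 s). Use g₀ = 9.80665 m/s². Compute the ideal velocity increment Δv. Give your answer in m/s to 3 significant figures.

v_e = Isp · g₀ = 281 × 9.80665 = 2755.7 m/s.
Δv = v_e · ln(7.919) = 2755.7 × 2.0693 ≈ 5702.2 m/s.

Δv ≈ 5700 m/s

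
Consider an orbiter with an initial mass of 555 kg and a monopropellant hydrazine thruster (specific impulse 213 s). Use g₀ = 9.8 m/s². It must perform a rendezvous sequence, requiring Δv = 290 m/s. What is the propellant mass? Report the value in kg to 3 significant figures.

propellant mass ≈ 72.0 kg

v_e = Isp · g₀ = 213 × 9.8 = 2087.4 m/s.
Using Δv = v_e ln(m₀/m_f): m₀/m_f = exp(Δv / v_e) = exp(290 / 2087.4) = exp(0.1389) = 1.1490.
m_f = 555 / 1.1490 = 483.029 kg, so propellant = m₀ − m_f = 555 − 483.029 = 71.971 kg.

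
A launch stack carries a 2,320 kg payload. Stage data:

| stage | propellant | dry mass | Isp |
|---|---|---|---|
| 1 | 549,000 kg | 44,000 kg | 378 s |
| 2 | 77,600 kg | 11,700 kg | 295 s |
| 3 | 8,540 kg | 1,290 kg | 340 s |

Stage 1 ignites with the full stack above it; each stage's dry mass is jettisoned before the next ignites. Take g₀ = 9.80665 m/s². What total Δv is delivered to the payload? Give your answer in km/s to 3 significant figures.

Ignition mass of stage 1 = 549,000+44,000 + 77,600+11,700 + 8,540+1,290 + 2,320 = 694,450 kg.
Stage 1: m₀ = 694,450 kg, m_f = 694,450 − 549,000 = 145,450 kg; Δv = 378×9.80665×ln(4.774) = 3706.9×1.5633 ≈ 5795 m/s.
Stage 2: m₀ = 101,450 kg, m_f = 101,450 − 77,600 = 23,850 kg; Δv = 295×9.80665×ln(4.254) = 2893.0×1.4478 ≈ 4188 m/s.
Stage 3: m₀ = 12,150 kg, m_f = 12,150 − 8,540 = 3,610 kg; Δv = 340×9.80665×ln(3.366) = 3334.3×1.2136 ≈ 4047 m/s.
Total Δv = 5795 + 4188 + 4047 = 14030 m/s.

Δv ≈ 14.0 km/s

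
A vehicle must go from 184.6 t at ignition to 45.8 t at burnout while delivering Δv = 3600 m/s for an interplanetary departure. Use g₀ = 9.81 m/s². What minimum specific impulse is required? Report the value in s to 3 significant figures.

ln(m₀/m_f) = ln(184600/45800) = ln(4.031) = 1.3939.
Rocket equation: v_e = Δv / ln(m₀/m_f) = 3600 / 1.3939 = 2582.7 m/s.
Isp = v_e / g₀ = 2582.7 / 9.81 = 263.3 s.

Isp ≈ 263 s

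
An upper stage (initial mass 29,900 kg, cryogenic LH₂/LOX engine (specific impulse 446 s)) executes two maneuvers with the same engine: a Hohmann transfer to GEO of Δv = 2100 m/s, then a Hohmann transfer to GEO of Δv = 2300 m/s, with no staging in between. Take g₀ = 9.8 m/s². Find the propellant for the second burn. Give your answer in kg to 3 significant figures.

propellant for the second burn ≈ 7570 kg

v_e = Isp · g₀ = 446 × 9.8 = 4370.8 m/s.
After the first burn: m = 29900 × exp(−2100/4370.8) = 29900 × 0.61850 = 18,493.2 kg.
After the second burn: m = 18,493.2 × exp(−2300/4370.8) = 18,493.2 × 0.59083 = 10,926.3 kg.
Second-burn propellant = 18,493.2 − 10,926.3 = 7,566.9 kg.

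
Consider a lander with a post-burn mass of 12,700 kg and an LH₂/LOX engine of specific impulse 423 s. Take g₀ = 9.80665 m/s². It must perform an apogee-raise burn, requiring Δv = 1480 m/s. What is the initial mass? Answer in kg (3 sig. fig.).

initial mass ≈ 18100 kg

v_e = Isp · g₀ = 423 × 9.80665 = 4148.2 m/s.
From the ideal rocket equation, m₀/m_f = exp(Δv / v_e) = exp(1480 / 4148.2) = exp(0.3568) = 1.4287.
m₀ = m_f × 1.4287 = 12,700 × 1.4287 = 18,144.5 kg.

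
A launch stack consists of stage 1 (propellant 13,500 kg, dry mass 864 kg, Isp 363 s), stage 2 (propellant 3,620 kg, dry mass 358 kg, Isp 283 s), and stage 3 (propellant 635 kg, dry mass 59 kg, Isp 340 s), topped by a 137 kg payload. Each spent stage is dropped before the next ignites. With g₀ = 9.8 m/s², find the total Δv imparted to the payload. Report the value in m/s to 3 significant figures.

Ignition mass of stage 1 = 13,500+864 + 3,620+358 + 635+59 + 137 = 19,173 kg.
Stage 1: m₀ = 19,173 kg, m_f = 19,173 − 13,500 = 5,673 kg; Δv = 363×9.8×ln(3.38) = 3557.4×1.2178 ≈ 4332 m/s.
Stage 2: m₀ = 4,809 kg, m_f = 4,809 − 3,620 = 1,189 kg; Δv = 283×9.8×ln(4.045) = 2773.4×1.3974 ≈ 3875 m/s.
Stage 3: m₀ = 831 kg, m_f = 831 − 635 = 196 kg; Δv = 340×9.8×ln(4.24) = 3332.0×1.4445 ≈ 4813 m/s.
Total Δv = 4332 + 3875 + 4813 = 13020 m/s.

Δv ≈ 13000 m/s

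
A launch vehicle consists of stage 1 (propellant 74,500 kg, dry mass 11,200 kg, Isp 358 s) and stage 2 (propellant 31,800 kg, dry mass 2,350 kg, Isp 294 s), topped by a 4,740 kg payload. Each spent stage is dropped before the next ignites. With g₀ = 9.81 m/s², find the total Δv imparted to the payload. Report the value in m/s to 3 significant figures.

Ignition mass of stage 1 = 74,500+11,200 + 31,800+2,350 + 4,740 = 124,590 kg.
Stage 1: m₀ = 124,590 kg, m_f = 124,590 − 74,500 = 50,090 kg; Δv = 358×9.81×ln(2.487) = 3512.0×0.9112 ≈ 3200 m/s.
Stage 2: m₀ = 38,890 kg, m_f = 38,890 − 31,800 = 7,090 kg; Δv = 294×9.81×ln(5.485) = 2884.1×1.7021 ≈ 4909 m/s.
Total Δv = 3200 + 4909 = 8109 m/s.

Δv ≈ 8110 m/s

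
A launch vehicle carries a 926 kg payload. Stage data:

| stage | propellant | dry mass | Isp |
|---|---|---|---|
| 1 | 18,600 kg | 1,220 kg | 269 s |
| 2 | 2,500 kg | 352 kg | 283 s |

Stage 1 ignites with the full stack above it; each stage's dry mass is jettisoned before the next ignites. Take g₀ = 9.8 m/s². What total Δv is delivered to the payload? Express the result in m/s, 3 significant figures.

Ignition mass of stage 1 = 18,600+1,220 + 2,500+352 + 926 = 23,598 kg.
Stage 1: m₀ = 23,598 kg, m_f = 23,598 − 18,600 = 4,998 kg; Δv = 269×9.8×ln(4.721) = 2636.2×1.5521 ≈ 4092 m/s.
Stage 2: m₀ = 3,778 kg, m_f = 3,778 − 2,500 = 1,278 kg; Δv = 283×9.8×ln(2.956) = 2773.4×1.0839 ≈ 3006 m/s.
Total Δv = 4092 + 3006 = 7098 m/s.

Δv ≈ 7100 m/s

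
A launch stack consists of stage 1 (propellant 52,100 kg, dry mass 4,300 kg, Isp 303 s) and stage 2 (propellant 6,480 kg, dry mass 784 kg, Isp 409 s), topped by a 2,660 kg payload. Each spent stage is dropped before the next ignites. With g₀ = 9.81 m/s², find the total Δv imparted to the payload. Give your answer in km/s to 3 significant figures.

Δv ≈ 8.82 km/s

Ignition mass of stage 1 = 52,100+4,300 + 6,480+784 + 2,660 = 66,324 kg.
Stage 1: m₀ = 66,324 kg, m_f = 66,324 − 52,100 = 14,224 kg; Δv = 303×9.81×ln(4.663) = 2972.4×1.5396 ≈ 4576 m/s.
Stage 2: m₀ = 9,924 kg, m_f = 9,924 − 6,480 = 3,444 kg; Δv = 409×9.81×ln(2.882) = 4012.3×1.0583 ≈ 4246 m/s.
Total Δv = 4576 + 4246 = 8822 m/s.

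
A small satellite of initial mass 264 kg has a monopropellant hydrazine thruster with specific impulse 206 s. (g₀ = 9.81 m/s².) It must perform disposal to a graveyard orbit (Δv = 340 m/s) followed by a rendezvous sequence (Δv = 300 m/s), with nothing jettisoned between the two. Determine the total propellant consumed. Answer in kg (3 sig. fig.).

v_e = Isp · g₀ = 206 × 9.81 = 2020.9 m/s.
After the first burn: m = 264 × exp(−340/2020.9) = 264 × 0.84515 = 223.12 kg.
After the second burn: m = 223.12 × exp(−300/2020.9) = 223.12 × 0.86204 = 192.338 kg.
Total propellant = m₀ − m_final = 264 − 192.338 = 71.662 kg.

total propellant consumed ≈ 71.7 kg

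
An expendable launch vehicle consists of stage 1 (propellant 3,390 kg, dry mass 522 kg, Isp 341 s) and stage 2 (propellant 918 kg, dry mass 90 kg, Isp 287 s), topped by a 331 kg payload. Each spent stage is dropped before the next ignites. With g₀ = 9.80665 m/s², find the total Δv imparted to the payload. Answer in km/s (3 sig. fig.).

Ignition mass of stage 1 = 3,390+522 + 918+90 + 331 = 5,251 kg.
Stage 1: m₀ = 5,251 kg, m_f = 5,251 − 3,390 = 1,861 kg; Δv = 341×9.80665×ln(2.822) = 3344.1×1.0373 ≈ 3469 m/s.
Stage 2: m₀ = 1,339 kg, m_f = 1,339 − 918 = 421 kg; Δv = 287×9.80665×ln(3.181) = 2814.5×1.1570 ≈ 3257 m/s.
Total Δv = 3469 + 3257 = 6726 m/s.

Δv ≈ 6.73 km/s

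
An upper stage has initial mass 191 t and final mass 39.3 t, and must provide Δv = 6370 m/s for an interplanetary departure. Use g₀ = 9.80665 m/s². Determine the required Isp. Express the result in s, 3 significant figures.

ln(m₀/m_f) = ln(191000/39300) = ln(4.86) = 1.5810.
From the ideal rocket equation, v_e = Δv / ln(m₀/m_f) = 6370 / 1.5810 = 4029.0 m/s.
Isp = v_e / g₀ = 4029.0 / 9.80665 = 410.8 s.

Isp ≈ 411 s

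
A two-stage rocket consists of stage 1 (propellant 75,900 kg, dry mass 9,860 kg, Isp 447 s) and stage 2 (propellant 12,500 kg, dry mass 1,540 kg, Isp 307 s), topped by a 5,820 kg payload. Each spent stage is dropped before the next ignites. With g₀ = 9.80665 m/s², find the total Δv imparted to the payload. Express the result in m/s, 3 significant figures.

Δv ≈ 8550 m/s

Ignition mass of stage 1 = 75,900+9,860 + 12,500+1,540 + 5,820 = 105,620 kg.
Stage 1: m₀ = 105,620 kg, m_f = 105,620 − 75,900 = 29,720 kg; Δv = 447×9.80665×ln(3.554) = 4383.6×1.2680 ≈ 5558 m/s.
Stage 2: m₀ = 19,860 kg, m_f = 19,860 − 12,500 = 7,360 kg; Δv = 307×9.80665×ln(2.698) = 3010.6×0.9926 ≈ 2989 m/s.
Total Δv = 5558 + 2989 = 8547 m/s.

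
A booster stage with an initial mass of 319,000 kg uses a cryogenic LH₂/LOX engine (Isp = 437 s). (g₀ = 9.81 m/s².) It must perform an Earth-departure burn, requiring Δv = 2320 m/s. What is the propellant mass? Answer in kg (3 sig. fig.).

v_e = Isp · g₀ = 437 × 9.81 = 4287.0 m/s.
m₀/m_f = exp(Δv / v_e) = exp(2320 / 4287.0) = exp(0.5412) = 1.7180.
m_f = 319,000 / 1.7180 = 185,681 kg, so propellant = m₀ − m_f = 319,000 − 185,681 = 133,319 kg.

propellant mass ≈ 133000 kg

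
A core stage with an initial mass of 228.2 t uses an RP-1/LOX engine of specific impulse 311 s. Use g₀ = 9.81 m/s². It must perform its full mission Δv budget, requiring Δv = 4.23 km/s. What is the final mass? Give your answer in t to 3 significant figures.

final mass ≈ 57.0 t

v_e = Isp · g₀ = 311 × 9.81 = 3050.9 m/s.
By the Tsiolkovsky rocket equation, m₀/m_f = exp(Δv / v_e) = exp(4230 / 3050.9) = exp(1.3865) = 4.0007.
m_f = m₀ / 4.0007 = 228.2 / 4.0007 = 57.04 t.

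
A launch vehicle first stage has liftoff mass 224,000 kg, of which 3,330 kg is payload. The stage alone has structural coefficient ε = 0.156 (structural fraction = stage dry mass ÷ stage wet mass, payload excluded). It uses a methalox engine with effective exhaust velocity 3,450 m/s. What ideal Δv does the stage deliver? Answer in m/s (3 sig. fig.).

Δv ≈ 6140 m/s

Stage wet mass = m₀ − payload = 224,000 − 3,330 = 220,670 kg.
Stage dry mass = ε × stage wet mass = 0.156 × 220,670 = 34,424.5 kg.
Burnout mass m_f = stage dry + payload = 34,424.5 + 3,330 = 37,754.5 kg.
Using Δv = v_e ln(m₀/m_f): Δv = v_e · ln(224,000/37,754.5) = 3450.0 × ln(5.933) = 3450.0 × 1.7805 ≈ 6143 m/s.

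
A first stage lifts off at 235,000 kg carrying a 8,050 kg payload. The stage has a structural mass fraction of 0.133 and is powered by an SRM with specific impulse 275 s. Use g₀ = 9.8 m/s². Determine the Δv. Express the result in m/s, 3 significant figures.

Δv ≈ 4890 m/s

Stage wet mass = m₀ − payload = 235,000 − 8,050 = 226,950 kg.
Stage dry mass = ε × stage wet mass = 0.133 × 226,950 = 30,184.4 kg.
Burnout mass m_f = stage dry + payload = 30,184.4 + 8,050 = 38,234.4 kg.
v_e = Isp · g₀ = 275 × 9.8 = 2695.0 m/s.
Rocket equation: Δv = v_e · ln(235,000/38,234.4) = 2695.0 × ln(6.146) = 2695.0 × 1.8158 ≈ 4894 m/s.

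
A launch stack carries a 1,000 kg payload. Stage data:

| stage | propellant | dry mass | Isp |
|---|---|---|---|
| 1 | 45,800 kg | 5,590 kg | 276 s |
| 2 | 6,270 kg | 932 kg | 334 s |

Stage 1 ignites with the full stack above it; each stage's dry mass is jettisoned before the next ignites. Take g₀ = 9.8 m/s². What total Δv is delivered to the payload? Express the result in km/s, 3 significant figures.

Δv ≈ 8.69 km/s

Ignition mass of stage 1 = 45,800+5,590 + 6,270+932 + 1,000 = 59,592 kg.
Stage 1: m₀ = 59,592 kg, m_f = 59,592 − 45,800 = 13,792 kg; Δv = 276×9.8×ln(4.321) = 2704.8×1.4634 ≈ 3958 m/s.
Stage 2: m₀ = 8,202 kg, m_f = 8,202 − 6,270 = 1,932 kg; Δv = 334×9.8×ln(4.245) = 3273.2×1.4458 ≈ 4732 m/s.
Total Δv = 3958 + 4732 = 8690 m/s.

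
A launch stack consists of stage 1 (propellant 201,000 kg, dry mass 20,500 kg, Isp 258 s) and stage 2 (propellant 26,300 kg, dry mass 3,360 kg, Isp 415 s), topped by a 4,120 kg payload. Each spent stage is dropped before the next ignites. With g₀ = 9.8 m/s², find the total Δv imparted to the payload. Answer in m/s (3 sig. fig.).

Δv ≈ 10000 m/s

Ignition mass of stage 1 = 201,000+20,500 + 26,300+3,360 + 4,120 = 255,280 kg.
Stage 1: m₀ = 255,280 kg, m_f = 255,280 − 201,000 = 54,280 kg; Δv = 258×9.8×ln(4.703) = 2528.4×1.5482 ≈ 3914 m/s.
Stage 2: m₀ = 33,780 kg, m_f = 33,780 − 26,300 = 7,480 kg; Δv = 415×9.8×ln(4.516) = 4067.0×1.5076 ≈ 6132 m/s.
Total Δv = 3914 + 6132 = 10046 m/s.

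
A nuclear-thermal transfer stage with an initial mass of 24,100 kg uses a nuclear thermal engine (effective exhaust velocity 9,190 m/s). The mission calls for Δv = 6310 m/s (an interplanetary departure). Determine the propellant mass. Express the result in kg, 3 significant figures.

propellant mass ≈ 12000 kg

From the ideal rocket equation, m₀/m_f = exp(Δv / v_e) = exp(6310 / 9190.0) = exp(0.6866) = 1.9870.
m_f = 24,100 / 1.9870 = 12,128.8 kg, so propellant = m₀ − m_f = 24,100 − 12,128.8 = 11,971.2 kg.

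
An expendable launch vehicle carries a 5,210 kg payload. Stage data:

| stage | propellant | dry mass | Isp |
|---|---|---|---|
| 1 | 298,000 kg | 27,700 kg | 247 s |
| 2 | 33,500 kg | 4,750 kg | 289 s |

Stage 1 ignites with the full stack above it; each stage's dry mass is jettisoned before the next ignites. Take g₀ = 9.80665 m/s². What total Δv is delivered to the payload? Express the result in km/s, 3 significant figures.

Δv ≈ 8.16 km/s

Ignition mass of stage 1 = 298,000+27,700 + 33,500+4,750 + 5,210 = 369,160 kg.
Stage 1: m₀ = 369,160 kg, m_f = 369,160 − 298,000 = 71,160 kg; Δv = 247×9.80665×ln(5.188) = 2422.2×1.6463 ≈ 3988 m/s.
Stage 2: m₀ = 43,460 kg, m_f = 43,460 − 33,500 = 9,960 kg; Δv = 289×9.80665×ln(4.363) = 2834.1×1.4733 ≈ 4175 m/s.
Total Δv = 3988 + 4175 = 8163 m/s.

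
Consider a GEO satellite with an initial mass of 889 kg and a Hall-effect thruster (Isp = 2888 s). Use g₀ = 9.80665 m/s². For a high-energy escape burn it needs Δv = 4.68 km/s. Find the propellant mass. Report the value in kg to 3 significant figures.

v_e = Isp · g₀ = 2888 × 9.80665 = 28321.6 m/s.
From the ideal rocket equation, m₀/m_f = exp(Δv / v_e) = exp(4680 / 28321.6) = exp(0.1652) = 1.1797.
m_f = 889 / 1.1797 = 753.581 kg, so propellant = m₀ − m_f = 889 − 753.581 = 135.419 kg.

propellant mass ≈ 135 kg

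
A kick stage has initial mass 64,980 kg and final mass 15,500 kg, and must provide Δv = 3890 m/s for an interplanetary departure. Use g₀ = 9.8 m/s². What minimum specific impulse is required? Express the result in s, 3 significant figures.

ln(m₀/m_f) = ln(64980/15500) = ln(4.192) = 1.4332.
From the ideal rocket equation, v_e = Δv / ln(m₀/m_f) = 3890 / 1.4332 = 2714.1 m/s.
Isp = v_e / g₀ = 2714.1 / 9.8 = 277.0 s.

Isp ≈ 277 s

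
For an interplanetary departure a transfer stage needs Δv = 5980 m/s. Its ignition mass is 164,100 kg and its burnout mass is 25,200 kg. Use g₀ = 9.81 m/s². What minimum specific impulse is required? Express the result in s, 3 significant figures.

ln(m₀/m_f) = ln(164100/25200) = ln(6.512) = 1.8736.
Using Δv = v_e ln(m₀/m_f): v_e = Δv / ln(m₀/m_f) = 5980 / 1.8736 = 3191.7 m/s.
Isp = v_e / g₀ = 3191.7 / 9.81 = 325.3 s.

Isp ≈ 325 s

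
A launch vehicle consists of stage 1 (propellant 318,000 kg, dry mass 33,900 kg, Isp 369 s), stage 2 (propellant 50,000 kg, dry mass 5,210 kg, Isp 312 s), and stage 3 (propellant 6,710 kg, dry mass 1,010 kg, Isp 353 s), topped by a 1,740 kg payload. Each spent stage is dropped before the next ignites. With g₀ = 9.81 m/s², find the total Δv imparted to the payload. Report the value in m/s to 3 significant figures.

Ignition mass of stage 1 = 318,000+33,900 + 50,000+5,210 + 6,710+1,010 + 1,740 = 416,570 kg.
Stage 1: m₀ = 416,570 kg, m_f = 416,570 − 318,000 = 98,570 kg; Δv = 369×9.81×ln(4.226) = 3619.9×1.4413 ≈ 5217 m/s.
Stage 2: m₀ = 64,670 kg, m_f = 64,670 − 50,000 = 14,670 kg; Δv = 312×9.81×ln(4.408) = 3060.7×1.4835 ≈ 4541 m/s.
Stage 3: m₀ = 9,460 kg, m_f = 9,460 − 6,710 = 2,750 kg; Δv = 353×9.81×ln(3.44) = 3462.9×1.2355 ≈ 4278 m/s.
Total Δv = 5217 + 4541 + 4278 = 14036 m/s.

Δv ≈ 14000 m/s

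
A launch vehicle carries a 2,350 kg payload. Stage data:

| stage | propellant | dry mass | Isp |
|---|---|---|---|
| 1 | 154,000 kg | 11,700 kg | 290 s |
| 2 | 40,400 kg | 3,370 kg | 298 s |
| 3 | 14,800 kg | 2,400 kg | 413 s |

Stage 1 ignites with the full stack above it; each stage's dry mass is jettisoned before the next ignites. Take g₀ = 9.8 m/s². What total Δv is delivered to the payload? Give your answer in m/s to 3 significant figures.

Δv ≈ 11900 m/s

Ignition mass of stage 1 = 154,000+11,700 + 40,400+3,370 + 14,800+2,400 + 2,350 = 229,020 kg.
Stage 1: m₀ = 229,020 kg, m_f = 229,020 − 154,000 = 75,020 kg; Δv = 290×9.8×ln(3.053) = 2842.0×1.1161 ≈ 3172 m/s.
Stage 2: m₀ = 63,320 kg, m_f = 63,320 − 40,400 = 22,920 kg; Δv = 298×9.8×ln(2.763) = 2920.4×1.0162 ≈ 2968 m/s.
Stage 3: m₀ = 19,550 kg, m_f = 19,550 − 14,800 = 4,750 kg; Δv = 413×9.8×ln(4.116) = 4047.4×1.4148 ≈ 5726 m/s.
Total Δv = 3172 + 2968 + 5726 = 11866 m/s.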